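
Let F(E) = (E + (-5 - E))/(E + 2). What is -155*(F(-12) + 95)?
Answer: -29605/2 ≈ -14803.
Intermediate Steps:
F(E) = -5/(2 + E)
-155*(F(-12) + 95) = -155*(-5/(2 - 12) + 95) = -155*(-5/(-10) + 95) = -155*(-5*(-1/10) + 95) = -155*(1/2 + 95) = -155*191/2 = -29605/2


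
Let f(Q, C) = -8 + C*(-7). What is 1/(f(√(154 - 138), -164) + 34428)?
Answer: 1/35568 ≈ 2.8115e-5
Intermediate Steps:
f(Q, C) = -8 - 7*C
1/(f(√(154 - 138), -164) + 34428) = 1/((-8 - 7*(-164)) + 34428) = 1/((-8 + 1148) + 34428) = 1/(1140 + 34428) = 1/35568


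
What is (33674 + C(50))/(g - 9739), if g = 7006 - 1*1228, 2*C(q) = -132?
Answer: -33608/3961 ≈ -8.4847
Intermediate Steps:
C(q) = -66 (C(q) = (½)*(-132) = -66)
g = 5778 (g = 7006 - 1228 = 5778)
(33674 + C(50))/(g - 9739) = (33674 - 66)/(5778 - 9739) = 33608/(-3961) = 33608*(-1/3961) = -33608/3961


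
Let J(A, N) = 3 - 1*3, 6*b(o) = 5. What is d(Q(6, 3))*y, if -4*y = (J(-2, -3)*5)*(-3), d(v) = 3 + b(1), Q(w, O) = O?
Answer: 0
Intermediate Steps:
b(o) = 5/6 (b(o) = (1/6)*5 = 5/6)
J(A, N) = 0 (J(A, N) = 3 - 3 = 0)
d(v) = 23/6 (d(v) = 3 + 5/6 = 23/6)
y = 0 (y = -0*5*(-3)/4 = -0*(-3) = -1/4*0 = 0)
d(Q(6, 3))*y = (23/6)*0 = 0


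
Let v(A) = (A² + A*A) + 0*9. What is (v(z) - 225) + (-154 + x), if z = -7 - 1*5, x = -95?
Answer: -186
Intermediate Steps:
z = -12 (z = -7 - 5 = -12)
v(A) = 2*A² (v(A) = (A² + A²) + 0 = 2*A² + 0 = 2*A²)
(v(z) - 225) + (-154 + x) = (2*(-12)² - 225) + (-154 - 95) = (2*144 - 225) - 249 = (288 - 225) - 249 = 63 - 249 = -186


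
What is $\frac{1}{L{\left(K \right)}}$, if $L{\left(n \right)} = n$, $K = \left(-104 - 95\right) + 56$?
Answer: $- \frac{1}{143} \approx -0.006993$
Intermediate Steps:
$K = -143$ ($K = -199 + 56 = -143$)
$\frac{1}{L{\left(K \right)}} = \frac{1}{-143} = - \frac{1}{143}$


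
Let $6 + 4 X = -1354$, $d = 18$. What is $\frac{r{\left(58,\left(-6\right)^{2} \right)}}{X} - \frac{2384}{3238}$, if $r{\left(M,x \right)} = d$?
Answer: $- \frac{217211}{275230} \approx -0.7892$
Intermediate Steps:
$r{\left(M,x \right)} = 18$
$X = -340$ ($X = - \frac{3}{2} + \frac{1}{4} \left(-1354\right) = - \frac{3}{2} - \frac{677}{2} = -340$)
$\frac{r{\left(58,\left(-6\right)^{2} \right)}}{X} - \frac{2384}{3238} = \frac{18}{-340} - \frac{2384}{3238} = 18 \left(- \frac{1}{340}\right) - \frac{1192}{1619} = - \frac{9}{170} - \frac{1192}{1619} = - \frac{217211}{275230}$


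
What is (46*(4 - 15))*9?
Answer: -4554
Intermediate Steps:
(46*(4 - 15))*9 = (46*(-11))*9 = -506*9 = -4554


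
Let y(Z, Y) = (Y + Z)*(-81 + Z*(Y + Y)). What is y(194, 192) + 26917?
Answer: 28751107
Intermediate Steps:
y(Z, Y) = (-81 + 2*Y*Z)*(Y + Z) (y(Z, Y) = (Y + Z)*(-81 + Z*(2*Y)) = (Y + Z)*(-81 + 2*Y*Z) = (-81 + 2*Y*Z)*(Y + Z))
y(194, 192) + 26917 = (-81*192 - 81*194 + 2*192*194**2 + 2*194*192**2) + 26917 = (-15552 - 15714 + 2*192*37636 + 2*194*36864) + 26917 = (-15552 - 15714 + 14452224 + 14303232) + 26917 = 28724190 + 26917 = 28751107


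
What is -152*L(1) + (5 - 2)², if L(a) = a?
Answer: -143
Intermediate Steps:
-152*L(1) + (5 - 2)² = -152*1 + (5 - 2)² = -152 + 3² = -152 + 9 = -143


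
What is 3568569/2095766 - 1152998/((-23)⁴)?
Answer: -1417782088939/586481253206 ≈ -2.4174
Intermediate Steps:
3568569/2095766 - 1152998/((-23)⁴) = 3568569*(1/2095766) - 1152998/279841 = 3568569/2095766 - 1152998*1/279841 = 3568569/2095766 - 1152998/279841 = -1417782088939/586481253206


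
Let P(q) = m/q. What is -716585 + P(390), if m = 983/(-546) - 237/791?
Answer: -3448525209653/4812444 ≈ -7.1659e+5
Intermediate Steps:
m = -129565/61698 (m = 983*(-1/546) - 237*1/791 = -983/546 - 237/791 = -129565/61698 ≈ -2.1000)
P(q) = -129565/(61698*q)
-716585 + P(390) = -716585 - 129565/61698/390 = -716585 - 129565/61698*1/390 = -716585 - 25913/4812444 = -3448525209653/4812444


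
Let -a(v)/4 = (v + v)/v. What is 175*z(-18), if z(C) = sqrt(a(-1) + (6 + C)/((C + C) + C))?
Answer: 175*I*sqrt(70)/3 ≈ 488.05*I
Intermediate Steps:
a(v) = -8 (a(v) = -4*(v + v)/v = -4*2*v/v = -4*2 = -8)
z(C) = sqrt(-8 + (6 + C)/(3*C)) (z(C) = sqrt(-8 + (6 + C)/((C + C) + C)) = sqrt(-8 + (6 + C)/(2*C + C)) = sqrt(-8 + (6 + C)/((3*C))) = sqrt(-8 + (6 + C)*(1/(3*C))) = sqrt(-8 + (6 + C)/(3*C)))
175*z(-18) = 175*(sqrt(-69 + 18/(-18))/3) = 175*(sqrt(-69 + 18*(-1/18))/3) = 175*(sqrt(-69 - 1)/3) = 175*(sqrt(-70)/3) = 175*((I*sqrt(70))/3) = 175*(I*sqrt(70)/3) = 175*I*sqrt(70)/3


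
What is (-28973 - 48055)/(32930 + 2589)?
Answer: -77028/35519 ≈ -2.1686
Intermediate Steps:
(-28973 - 48055)/(32930 + 2589) = -77028/35519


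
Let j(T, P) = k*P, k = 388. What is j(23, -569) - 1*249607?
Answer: -470379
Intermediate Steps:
j(T, P) = 388*P
j(23, -569) - 1*249607 = 388*(-569) - 1*249607 = -220772 - 249607 = -470379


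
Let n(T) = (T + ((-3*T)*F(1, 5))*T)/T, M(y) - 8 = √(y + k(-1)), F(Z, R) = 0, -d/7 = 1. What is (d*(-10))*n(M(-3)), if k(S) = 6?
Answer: 70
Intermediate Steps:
d = -7 (d = -7*1 = -7)
M(y) = 8 + √(6 + y) (M(y) = 8 + √(y + 6) = 8 + √(6 + y))
n(T) = 1 (n(T) = (T + (-3*T*0)*T)/T = (T + 0*T)/T = (T + 0)/T = T/T = 1)
(d*(-10))*n(M(-3)) = -7*(-10)*1 = 70*1 = 70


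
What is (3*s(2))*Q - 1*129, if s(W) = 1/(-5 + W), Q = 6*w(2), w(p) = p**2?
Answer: -153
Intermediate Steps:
Q = 24 (Q = 6*2**2 = 6*4 = 24)
(3*s(2))*Q - 1*129 = (3/(-5 + 2))*24 - 1*129 = (3/(-3))*24 - 129 = (3*(-1/3))*24 - 129 = -1*24 - 129 = -24 - 129 = -153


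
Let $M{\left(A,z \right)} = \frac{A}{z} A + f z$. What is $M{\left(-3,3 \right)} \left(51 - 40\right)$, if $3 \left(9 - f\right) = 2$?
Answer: $308$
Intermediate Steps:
$f = \frac{25}{3}$ ($f = 9 - \frac{2}{3} = \frac{25}{3} \approx 8.3333$)
$M{\left(A,z \right)} = \frac{25 z}{3} + \frac{A^{2}}{z}$ ($M{\left(A,z \right)} = \frac{A}{z} A + \frac{25 z}{3} = \frac{A^{2}}{z} + \frac{25 z}{3} = \frac{25 z}{3} + \frac{A^{2}}{z}$)
$M{\left(-3,3 \right)} \left(51 - 40\right) = \left(\frac{25}{3} \cdot 3 + \frac{\left(-3\right)^{2}}{3}\right) \left(51 - 40\right) = \left(25 + 9 \cdot \frac{1}{3}\right) 11 = \left(25 + 3\right) 11 = 28 \cdot 11 = 308$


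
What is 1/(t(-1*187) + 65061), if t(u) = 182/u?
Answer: 187/12166225 ≈ 1.5370e-5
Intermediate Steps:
1/(t(-1*187) + 65061) = 1/(182/((-1*187)) + 65061) = 1/(182/(-187) + 65061) = 1/(182*(-1/187) + 65061) = 1/(-182/187 + 65061) = 1/(12166225/187) = 187/12166225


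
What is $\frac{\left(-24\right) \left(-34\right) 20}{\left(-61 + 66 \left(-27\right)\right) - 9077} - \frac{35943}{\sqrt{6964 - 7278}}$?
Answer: $- \frac{136}{91} + \frac{35943 i \sqrt{314}}{314} \approx -1.4945 + 2028.4 i$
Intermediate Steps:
$\frac{\left(-24\right) \left(-34\right) 20}{\left(-61 + 66 \left(-27\right)\right) - 9077} - \frac{35943}{\sqrt{6964 - 7278}} = \frac{816 \cdot 20}{\left(-61 - 1782\right) - 9077} - \frac{35943}{\sqrt{-314}} = \frac{16320}{-1843 - 9077} - \frac{35943}{i \sqrt{314}} = \frac{16320}{-10920} - 35943 \left(- \frac{i \sqrt{314}}{314}\right) = 16320 \left(- \frac{1}{10920}\right) + \frac{35943 i \sqrt{314}}{314} = - \frac{136}{91} + \frac{35943 i \sqrt{314}}{314}$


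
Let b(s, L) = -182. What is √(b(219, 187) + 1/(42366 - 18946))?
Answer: I*√24956580345/11710 ≈ 13.491*I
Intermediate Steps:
√(b(219, 187) + 1/(42366 - 18946)) = √(-182 + 1/(42366 - 18946)) = √(-182 + 1/23420) = √(-4262439/23420) = I*√24956580345/11710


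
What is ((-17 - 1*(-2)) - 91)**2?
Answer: 11236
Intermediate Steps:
((-17 - 1*(-2)) - 91)**2 = ((-17 + 2) - 91)**2 = (-15 - 91)**2 = (-106)**2 = 11236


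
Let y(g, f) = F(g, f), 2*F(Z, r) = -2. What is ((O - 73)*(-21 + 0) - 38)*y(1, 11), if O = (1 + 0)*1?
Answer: -1474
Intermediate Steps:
F(Z, r) = -1 (F(Z, r) = (1/2)*(-2) = -1)
O = 1 (O = 1*1 = 1)
y(g, f) = -1
((O - 73)*(-21 + 0) - 38)*y(1, 11) = ((1 - 73)*(-21 + 0) - 38)*(-1) = (-72*(-21) - 38)*(-1) = (1512 - 38)*(-1) = 1474*(-1) = -1474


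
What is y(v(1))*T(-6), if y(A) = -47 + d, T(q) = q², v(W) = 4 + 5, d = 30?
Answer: -612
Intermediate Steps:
v(W) = 9
y(A) = -17 (y(A) = -47 + 30 = -17)
y(v(1))*T(-6) = -17*(-6)² = -17*36 = -612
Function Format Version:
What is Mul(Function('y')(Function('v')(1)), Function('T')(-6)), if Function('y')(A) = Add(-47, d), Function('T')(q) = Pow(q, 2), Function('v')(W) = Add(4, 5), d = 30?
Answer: -612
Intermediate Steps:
Function('v')(W) = 9
Function('y')(A) = -17 (Function('y')(A) = Add(-47, 30) = -17)
Mul(Function('y')(Function('v')(1)), Function('T')(-6)) = Mul(-17, Pow(-6, 2)) = Mul(-17, 36) = -612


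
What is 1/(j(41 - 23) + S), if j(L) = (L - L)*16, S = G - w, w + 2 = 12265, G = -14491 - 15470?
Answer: -1/42224 ≈ -2.3683e-5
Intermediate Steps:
G = -29961
w = 12263 (w = -2 + 12265 = 12263)
S = -42224 (S = -29961 - 1*12263 = -29961 - 12263 = -42224)
j(L) = 0 (j(L) = 0*16 = 0)
1/(j(41 - 23) + S) = 1/(0 - 42224) = 1/(-42224) = -1/42224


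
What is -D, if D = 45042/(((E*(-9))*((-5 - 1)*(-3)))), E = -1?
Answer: -7507/27 ≈ -278.04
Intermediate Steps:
D = 7507/27 (D = 45042/(((-1*(-9))*((-5 - 1)*(-3)))) = 45042/((9*(-6*(-3)))) = 45042/((9*18)) = 45042/162 = 45042*(1/162) = 7507/27 ≈ 278.04)
-D = -1*7507/27 = -7507/27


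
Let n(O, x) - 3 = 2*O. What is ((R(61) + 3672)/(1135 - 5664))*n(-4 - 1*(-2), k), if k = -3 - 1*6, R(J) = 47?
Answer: 3719/4529 ≈ 0.82115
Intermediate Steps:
k = -9 (k = -3 - 6 = -9)
n(O, x) = 3 + 2*O
((R(61) + 3672)/(1135 - 5664))*n(-4 - 1*(-2), k) = ((47 + 3672)/(1135 - 5664))*(3 + 2*(-4 - 1*(-2))) = (3719/(-4529))*(3 + 2*(-4 + 2)) = (3719*(-1/4529))*(3 + 2*(-2)) = -3719*(3 - 4)/4529 = -3719/4529*(-1) = 3719/4529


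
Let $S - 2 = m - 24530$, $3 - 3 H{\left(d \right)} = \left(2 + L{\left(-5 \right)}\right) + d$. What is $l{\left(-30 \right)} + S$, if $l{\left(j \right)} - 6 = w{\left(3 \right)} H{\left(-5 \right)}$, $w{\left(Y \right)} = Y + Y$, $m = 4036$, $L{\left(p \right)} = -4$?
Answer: $-20466$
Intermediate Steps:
$H{\left(d \right)} = \frac{5}{3} - \frac{d}{3}$ ($H{\left(d \right)} = 1 - \frac{\left(2 - 4\right) + d}{3} = 1 - \frac{-2 + d}{3} = 1 - \left(- \frac{2}{3} + \frac{d}{3}\right) = \frac{5}{3} - \frac{d}{3}$)
$w{\left(Y \right)} = 2 Y$
$l{\left(j \right)} = 26$ ($l{\left(j \right)} = 6 + 2 \cdot 3 \left(\frac{5}{3} - - \frac{5}{3}\right) = 6 + 6 \left(\frac{5}{3} + \frac{5}{3}\right) = 6 + 6 \cdot \frac{10}{3} = 6 + 20 = 26$)
$S = -20492$ ($S = 2 + \left(4036 - 24530\right) = 2 - 20494 = -20492$)
$l{\left(-30 \right)} + S = 26 - 20492 = -20466$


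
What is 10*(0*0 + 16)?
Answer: 160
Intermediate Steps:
10*(0*0 + 16) = 10*(0 + 16) = 10*16 = 160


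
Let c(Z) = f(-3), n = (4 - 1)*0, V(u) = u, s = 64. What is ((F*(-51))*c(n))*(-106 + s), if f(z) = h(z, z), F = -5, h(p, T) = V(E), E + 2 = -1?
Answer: 32130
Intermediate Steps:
E = -3 (E = -2 - 1 = -3)
h(p, T) = -3
n = 0 (n = 3*0 = 0)
f(z) = -3
c(Z) = -3
((F*(-51))*c(n))*(-106 + s) = (-5*(-51)*(-3))*(-106 + 64) = (255*(-3))*(-42) = -765*(-42) = 32130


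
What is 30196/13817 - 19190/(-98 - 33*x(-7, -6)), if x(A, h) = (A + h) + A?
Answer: -124089039/3882577 ≈ -31.960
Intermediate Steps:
x(A, h) = h + 2*A
30196/13817 - 19190/(-98 - 33*x(-7, -6)) = 30196/13817 - 19190/(-98 - 33*(-6 + 2*(-7))) = 30196*(1/13817) - 19190/(-98 - 33*(-6 - 14)) = 30196/13817 - 19190/(-98 - 33*(-20)) = 30196/13817 - 19190/(-98 + 660) = 30196/13817 - 19190/562 = 30196/13817 - 19190*1/562 = 30196/13817 - 9595/281 = -124089039/3882577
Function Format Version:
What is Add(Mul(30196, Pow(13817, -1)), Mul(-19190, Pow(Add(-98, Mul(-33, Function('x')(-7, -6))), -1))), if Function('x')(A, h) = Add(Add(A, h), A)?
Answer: Rational(-124089039, 3882577) ≈ -31.960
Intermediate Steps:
Function('x')(A, h) = Add(h, Mul(2, A))
Add(Mul(30196, Pow(13817, -1)), Mul(-19190, Pow(Add(-98, Mul(-33, Function('x')(-7, -6))), -1))) = Add(Mul(30196, Pow(13817, -1)), Mul(-19190, Pow(Add(-98, Mul(-33, Add(-6, Mul(2, -7)))), -1))) = Add(Mul(30196, Rational(1, 13817)), Mul(-19190, Pow(Add(-98, Mul(-33, Add(-6, -14))), -1))) = Add(Rational(30196, 13817), Mul(-19190, Pow(Add(-98, Mul(-33, -20)), -1))) = Add(Rational(30196, 13817), Mul(-19190, Pow(Add(-98, 660), -1))) = Add(Rational(30196, 13817), Mul(-19190, Pow(562, -1))) = Add(Rational(30196, 13817), Mul(-19190, Rational(1, 562))) = Add(Rational(30196, 13817), Rational(-9595, 281)) = Rational(-124089039, 3882577)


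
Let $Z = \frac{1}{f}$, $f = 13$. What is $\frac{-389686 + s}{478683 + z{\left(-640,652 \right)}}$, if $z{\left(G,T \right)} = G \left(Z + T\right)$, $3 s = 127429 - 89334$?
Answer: $- \frac{14702519}{2392797} \approx -6.1445$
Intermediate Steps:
$s = \frac{38095}{3}$ ($s = \frac{127429 - 89334}{3} = \frac{1}{3} \cdot 38095 = \frac{38095}{3} \approx 12698.0$)
$Z = \frac{1}{13} \approx 0.076923$
$z{\left(G,T \right)} = G \left(\frac{1}{13} + T\right)$
$\frac{-389686 + s}{478683 + z{\left(-640,652 \right)}} = \frac{-389686 + \frac{38095}{3}}{478683 - 640 \left(\frac{1}{13} + 652\right)} = - \frac{1130963}{3 \left(478683 - \frac{5425280}{13}\right)} = - \frac{1130963}{3 \cdot \frac{797599}{13}} = \left(- \frac{1130963}{3}\right) \frac{13}{797599} = - \frac{14702519}{2392797}$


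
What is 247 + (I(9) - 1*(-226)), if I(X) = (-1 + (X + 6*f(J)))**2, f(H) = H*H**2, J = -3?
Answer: 24189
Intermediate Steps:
f(H) = H**3
I(X) = (-163 + X)**2 (I(X) = (-1 + (X + 6*(-3)**3))**2 = (-1 + (X + 6*(-27)))**2 = (-1 + (X - 162))**2 = (-1 + (-162 + X))**2 = (-163 + X)**2)
247 + (I(9) - 1*(-226)) = 247 + ((-163 + 9)**2 - 1*(-226)) = 247 + ((-154)**2 + 226) = 247 + (23716 + 226) = 247 + 23942 = 24189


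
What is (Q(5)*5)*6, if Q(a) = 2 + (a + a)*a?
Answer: 1560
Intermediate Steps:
Q(a) = 2 + 2*a² (Q(a) = 2 + (2*a)*a = 2 + 2*a²)
(Q(5)*5)*6 = ((2 + 2*5²)*5)*6 = ((2 + 2*25)*5)*6 = ((2 + 50)*5)*6 = (52*5)*6 = 260*6 = 1560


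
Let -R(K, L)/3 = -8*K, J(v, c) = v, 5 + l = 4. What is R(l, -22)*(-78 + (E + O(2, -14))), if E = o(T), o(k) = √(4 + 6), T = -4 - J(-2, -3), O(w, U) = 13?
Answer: 1560 - 24*√10 ≈ 1484.1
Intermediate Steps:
l = -1 (l = -5 + 4 = -1)
R(K, L) = 24*K (R(K, L) = -(-24)*K = 24*K)
T = -2 (T = -4 - 1*(-2) = -4 + 2 = -2)
o(k) = √10
E = √10 ≈ 3.1623
R(l, -22)*(-78 + (E + O(2, -14))) = (24*(-1))*(-78 + (√10 + 13)) = -24*(-78 + (13 + √10)) = -24*(-65 + √10) = 1560 - 24*√10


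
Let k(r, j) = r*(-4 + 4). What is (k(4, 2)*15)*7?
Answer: 0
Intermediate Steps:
k(r, j) = 0 (k(r, j) = r*0 = 0)
(k(4, 2)*15)*7 = (0*15)*7 = 0*7 = 0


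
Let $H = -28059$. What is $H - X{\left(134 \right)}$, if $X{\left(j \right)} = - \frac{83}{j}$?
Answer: $- \frac{3759823}{134} \approx -28058.0$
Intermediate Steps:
$H - X{\left(134 \right)} = -28059 - - \frac{83}{134} = -28059 + \frac{83}{134} = - \frac{3759823}{134}$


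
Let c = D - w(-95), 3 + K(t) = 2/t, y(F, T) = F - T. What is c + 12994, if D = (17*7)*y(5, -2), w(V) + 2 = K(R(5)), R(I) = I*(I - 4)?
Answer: 69158/5 ≈ 13832.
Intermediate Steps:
R(I) = I*(-4 + I)
K(t) = -3 + 2/t
w(V) = -23/5 (w(V) = -2 + (-3 + 2/((5*(-4 + 5)))) = -2 + (-3 + 2/((5*1))) = -2 + (-3 + 2/5) = -2 + (-3 + 2*(⅕)) = -2 + (-3 + ⅖) = -2 - 13/5 = -23/5)
D = 833 (D = (17*7)*(5 - 1*(-2)) = 119*(5 + 2) = 119*7 = 833)
c = 4188/5 (c = 833 - 1*(-23/5) = 833 + 23/5 = 4188/5 ≈ 837.60)
c + 12994 = 4188/5 + 12994 = 69158/5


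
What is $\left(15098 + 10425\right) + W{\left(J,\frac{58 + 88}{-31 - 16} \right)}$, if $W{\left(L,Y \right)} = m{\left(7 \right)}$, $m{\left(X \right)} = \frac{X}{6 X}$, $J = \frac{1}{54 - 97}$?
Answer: $\frac{153139}{6} \approx 25523.0$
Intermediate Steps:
$J = - \frac{1}{43}$ ($J = \frac{1}{-43} = - \frac{1}{43} \approx -0.023256$)
$m{\left(X \right)} = \frac{1}{6}$ ($m{\left(X \right)} = X \frac{1}{6 X} = \frac{1}{6}$)
$W{\left(L,Y \right)} = \frac{1}{6}$
$\left(15098 + 10425\right) + W{\left(J,\frac{58 + 88}{-31 - 16} \right)} = \left(15098 + 10425\right) + \frac{1}{6} = 25523 + \frac{1}{6} = \frac{153139}{6}$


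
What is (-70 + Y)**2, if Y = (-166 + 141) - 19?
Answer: 12996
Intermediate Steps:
Y = -44 (Y = -25 - 19 = -44)
(-70 + Y)**2 = (-70 - 44)**2 = (-114)**2 = 12996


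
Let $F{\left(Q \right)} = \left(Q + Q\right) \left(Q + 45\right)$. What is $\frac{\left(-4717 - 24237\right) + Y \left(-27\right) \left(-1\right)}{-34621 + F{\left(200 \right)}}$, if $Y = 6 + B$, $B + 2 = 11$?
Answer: $- \frac{28549}{63379} \approx -0.45045$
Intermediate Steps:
$F{\left(Q \right)} = 2 Q \left(45 + Q\right)$
$B = 9$ ($B = -2 + 11 = 9$)
$Y = 15$ ($Y = 6 + 9 = 15$)
$\frac{\left(-4717 - 24237\right) + Y \left(-27\right) \left(-1\right)}{-34621 + F{\left(200 \right)}} = \frac{\left(-4717 - 24237\right) + 15 \left(-27\right) \left(-1\right)}{-34621 + 2 \cdot 200 \left(45 + 200\right)} = \frac{-28954 - -405}{-34621 + 2 \cdot 200 \cdot 245} = \frac{-28954 + 405}{-34621 + 98000} = - \frac{28549}{63379}$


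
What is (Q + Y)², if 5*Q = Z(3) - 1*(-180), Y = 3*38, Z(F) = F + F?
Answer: 571536/25 ≈ 22861.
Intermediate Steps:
Z(F) = 2*F
Y = 114
Q = 186/5 (Q = (2*3 - 1*(-180))/5 = (6 + 180)/5 = (⅕)*186 = 186/5 ≈ 37.200)
(Q + Y)² = (186/5 + 114)² = (756/5)² = 571536/25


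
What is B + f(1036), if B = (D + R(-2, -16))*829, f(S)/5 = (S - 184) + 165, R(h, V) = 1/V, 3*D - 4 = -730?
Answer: -3129357/16 ≈ -1.9558e+5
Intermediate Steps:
D = -242 (D = 4/3 + (⅓)*(-730) = 4/3 - 730/3 = -242)
f(S) = -95 + 5*S (f(S) = 5*((S - 184) + 165) = 5*((-184 + S) + 165) = 5*(-19 + S) = -95 + 5*S)
B = -3210717/16 (B = (-242 + 1/(-16))*829 = (-242 - 1/16)*829 = -3873/16*829 = -3210717/16 ≈ -2.0067e+5)
B + f(1036) = -3210717/16 + (-95 + 5*1036) = -3210717/16 + (-95 + 5180) = -3210717/16 + 5085 = -3129357/16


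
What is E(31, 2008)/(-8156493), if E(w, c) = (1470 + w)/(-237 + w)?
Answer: 1501/1680237558 ≈ 8.9333e-7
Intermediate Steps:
E(w, c) = (1470 + w)/(-237 + w)
E(31, 2008)/(-8156493) = ((1470 + 31)/(-237 + 31))/(-8156493) = (1501/(-206))*(-1/8156493) = -1/206*1501*(-1/8156493) = -1501/206*(-1/8156493) = 1501/1680237558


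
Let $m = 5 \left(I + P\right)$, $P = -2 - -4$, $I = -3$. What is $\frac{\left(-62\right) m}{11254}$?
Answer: $\frac{155}{5627} \approx 0.027546$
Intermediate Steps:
$P = 2$ ($P = -2 + 4 = 2$)
$m = -5$ ($m = 5 \left(-3 + 2\right) = 5 \left(-1\right) = -5$)
$\frac{\left(-62\right) m}{11254} = \frac{\left(-62\right) \left(-5\right)}{11254} = 310 \cdot \frac{1}{11254} = \frac{155}{5627}$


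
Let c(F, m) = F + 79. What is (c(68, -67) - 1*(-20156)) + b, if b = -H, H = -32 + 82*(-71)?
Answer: 26157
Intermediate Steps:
c(F, m) = 79 + F
H = -5854 (H = -32 - 5822 = -5854)
b = 5854 (b = -1*(-5854) = 5854)
(c(68, -67) - 1*(-20156)) + b = ((79 + 68) - 1*(-20156)) + 5854 = (147 + 20156) + 5854 = 20303 + 5854 = 26157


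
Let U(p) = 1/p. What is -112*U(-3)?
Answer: 112/3 ≈ 37.333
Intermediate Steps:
-112*U(-3) = -112/(-3) = -112*(-⅓) = 112/3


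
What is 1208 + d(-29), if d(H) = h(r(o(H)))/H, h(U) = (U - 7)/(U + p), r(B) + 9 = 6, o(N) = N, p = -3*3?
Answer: 210187/174 ≈ 1208.0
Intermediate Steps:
p = -9
r(B) = -3 (r(B) = -9 + 6 = -3)
h(U) = (-7 + U)/(-9 + U) (h(U) = (U - 7)/(U - 9) = (-7 + U)/(-9 + U))
d(H) = 5/(6*H) (d(H) = ((-7 - 3)/(-9 - 3))/H = (-10/(-12))/H = (-1/12*(-10))/H = 5/(6*H))
1208 + d(-29) = 1208 + (⅚)/(-29) = 1208 + (⅚)*(-1/29) = 1208 - 5/174 = 210187/174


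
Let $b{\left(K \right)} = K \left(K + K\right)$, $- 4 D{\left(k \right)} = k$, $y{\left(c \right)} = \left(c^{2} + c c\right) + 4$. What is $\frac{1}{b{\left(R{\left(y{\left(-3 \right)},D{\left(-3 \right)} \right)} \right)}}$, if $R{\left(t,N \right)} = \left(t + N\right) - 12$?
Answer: $\frac{8}{1849} \approx 0.0043267$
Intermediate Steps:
$y{\left(c \right)} = 4 + 2 c^{2}$ ($y{\left(c \right)} = \left(c^{2} + c^{2}\right) + 4 = 2 c^{2} + 4 = 4 + 2 c^{2}$)
$D{\left(k \right)} = - \frac{k}{4}$
$R{\left(t,N \right)} = -12 + N + t$ ($R{\left(t,N \right)} = \left(N + t\right) - 12 = -12 + N + t$)
$b{\left(K \right)} = 2 K^{2}$ ($b{\left(K \right)} = K 2 K = 2 K^{2}$)
$\frac{1}{b{\left(R{\left(y{\left(-3 \right)},D{\left(-3 \right)} \right)} \right)}} = \frac{1}{2 \left(-12 - - \frac{3}{4} + \left(4 + 2 \left(-3\right)^{2}\right)\right)^{2}} = \frac{1}{2 \left(-12 + \frac{3}{4} + \left(4 + 2 \cdot 9\right)\right)^{2}} = \frac{1}{2 \left(-12 + \frac{3}{4} + \left(4 + 18\right)\right)^{2}} = \frac{1}{2 \left(-12 + \frac{3}{4} + 22\right)^{2}} = \frac{1}{2 \left(\frac{43}{4}\right)^{2}} = \frac{1}{2 \cdot \frac{1849}{16}} = \frac{1}{\frac{1849}{8}} = \frac{8}{1849}$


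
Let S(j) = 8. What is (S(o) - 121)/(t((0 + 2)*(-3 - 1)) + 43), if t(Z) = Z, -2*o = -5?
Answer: -113/35 ≈ -3.2286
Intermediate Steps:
o = 5/2 (o = -½*(-5) = 5/2 ≈ 2.5000)
(S(o) - 121)/(t((0 + 2)*(-3 - 1)) + 43) = (8 - 121)/((0 + 2)*(-3 - 1) + 43) = -113/(2*(-4) + 43) = -113/(-8 + 43) = -113/35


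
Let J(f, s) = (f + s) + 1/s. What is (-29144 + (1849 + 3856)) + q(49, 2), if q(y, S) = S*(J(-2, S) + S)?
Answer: -23434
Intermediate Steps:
J(f, s) = f + s + 1/s (J(f, s) = (f + s) + 1/s = f + s + 1/s)
q(y, S) = S*(-2 + 1/S + 2*S) (q(y, S) = S*((-2 + S + 1/S) + S) = S*(-2 + 1/S + 2*S))
(-29144 + (1849 + 3856)) + q(49, 2) = (-29144 + (1849 + 3856)) + (1 + 2**2 + 2*(-2 + 2)) = (-29144 + 5705) + (1 + 4 + 2*0) = -23439 + (1 + 4 + 0) = -23439 + 5 = -23434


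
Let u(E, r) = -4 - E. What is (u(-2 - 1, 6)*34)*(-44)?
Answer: 1496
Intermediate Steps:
(u(-2 - 1, 6)*34)*(-44) = ((-4 - (-2 - 1))*34)*(-44) = ((-4 - 1*(-3))*34)*(-44) = ((-4 + 3)*34)*(-44) = -1*34*(-44) = -34*(-44) = 1496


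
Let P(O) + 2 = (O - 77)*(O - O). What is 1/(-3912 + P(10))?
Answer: -1/3914 ≈ -0.00025549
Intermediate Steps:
P(O) = -2 (P(O) = -2 + (O - 77)*(O - O) = -2 + (-77 + O)*0 = -2 + 0 = -2)
1/(-3912 + P(10)) = 1/(-3912 - 2) = 1/(-3914) = -1/3914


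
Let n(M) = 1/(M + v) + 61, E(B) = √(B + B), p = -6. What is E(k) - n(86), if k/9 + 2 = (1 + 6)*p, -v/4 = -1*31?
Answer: -12811/210 + 6*I*√22 ≈ -61.005 + 28.142*I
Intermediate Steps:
v = 124 (v = -(-4)*31 = -4*(-31) = 124)
k = -396 (k = -18 + 9*((1 + 6)*(-6)) = -18 + 9*(7*(-6)) = -18 + 9*(-42) = -18 - 378 = -396)
E(B) = √2*√B (E(B) = √(2*B) = √2*√B)
n(M) = 61 + 1/(124 + M) (n(M) = 1/(M + 124) + 61 = 1/(124 + M) + 61 = 61 + 1/(124 + M))
E(k) - n(86) = √2*√(-396) - (7565 + 61*86)/(124 + 86) = √2*(6*I*√11) - (7565 + 5246)/210 = 6*I*√22 - 12811/210 = -12811/210 + 6*I*√22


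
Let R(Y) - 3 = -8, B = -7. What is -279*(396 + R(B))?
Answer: -109089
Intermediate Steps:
R(Y) = -5 (R(Y) = 3 - 8 = -5)
-279*(396 + R(B)) = -279*(396 - 5) = -279*391 = -109089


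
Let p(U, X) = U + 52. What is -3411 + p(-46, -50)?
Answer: -3405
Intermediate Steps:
p(U, X) = 52 + U
-3411 + p(-46, -50) = -3411 + (52 - 46) = -3411 + 6 = -3405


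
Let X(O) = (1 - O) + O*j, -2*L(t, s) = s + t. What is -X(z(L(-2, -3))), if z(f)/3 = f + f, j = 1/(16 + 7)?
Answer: 307/23 ≈ 13.348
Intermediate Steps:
L(t, s) = -s/2 - t/2 (L(t, s) = -(s + t)/2 = -s/2 - t/2)
j = 1/23 ≈ 0.043478
z(f) = 6*f (z(f) = 3*(f + f) = 3*(2*f) = 6*f)
X(O) = 1 - 22*O/23 (X(O) = (1 - O) + O*(1/23) = (1 - O) + O/23 = 1 - 22*O/23)
-X(z(L(-2, -3))) = -(1 - 132*(-1/2*(-3) - 1/2*(-2))/23) = -(1 - 132*(3/2 + 1)/23) = -(1 - 132*5/(23*2)) = -(1 - 22/23*15) = -(1 - 330/23) = -1*(-307/23) = 307/23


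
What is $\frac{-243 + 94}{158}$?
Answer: $- \frac{149}{158} \approx -0.94304$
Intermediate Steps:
$\frac{-243 + 94}{158} = \left(-149\right) \frac{1}{158} = - \frac{149}{158}$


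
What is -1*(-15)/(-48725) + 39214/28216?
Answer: 191027891/137482460 ≈ 1.3895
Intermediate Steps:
-1*(-15)/(-48725) + 39214/28216 = 15*(-1/48725) + 39214*(1/28216) = -3/9745 + 19607/14108 = 191027891/137482460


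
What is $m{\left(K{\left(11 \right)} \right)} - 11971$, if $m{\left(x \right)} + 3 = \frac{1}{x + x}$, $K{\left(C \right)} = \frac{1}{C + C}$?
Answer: $-11963$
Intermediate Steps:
$K{\left(C \right)} = \frac{1}{2 C}$
$m{\left(x \right)} = -3 + \frac{1}{2 x}$ ($m{\left(x \right)} = -3 + \frac{1}{x + x} = -3 + \frac{1}{2 x}$)
$m{\left(K{\left(11 \right)} \right)} - 11971 = \left(-3 + \frac{1}{2 \frac{1}{2 \cdot 11}}\right) - 11971 = \left(-3 + \frac{1}{2 \cdot \frac{1}{2} \cdot \frac{1}{11}}\right) - 11971 = \left(-3 + \frac{\frac{1}{\frac{1}{22}}}{2}\right) - 11971 = \left(-3 + \frac{1}{2} \cdot 22\right) - 11971 = \left(-3 + 11\right) - 11971 = 8 - 11971 = -11963$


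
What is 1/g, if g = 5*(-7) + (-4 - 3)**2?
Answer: 1/14 ≈ 0.071429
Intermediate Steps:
g = 14 (g = -35 + (-7)**2 = -35 + 49 = 14)
1/g = 1/14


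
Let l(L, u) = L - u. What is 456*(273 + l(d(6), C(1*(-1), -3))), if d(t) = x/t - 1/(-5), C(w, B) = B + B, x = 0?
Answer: 636576/5 ≈ 1.2732e+5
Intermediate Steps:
C(w, B) = 2*B
d(t) = ⅕ (d(t) = 0/t - 1/(-5) = 0 - 1*(-⅕) = 0 + ⅕ = ⅕)
456*(273 + l(d(6), C(1*(-1), -3))) = 456*(273 + (⅕ - 2*(-3))) = 456*(273 + (⅕ - 1*(-6))) = 456*(273 + (⅕ + 6)) = 456*(273 + 31/5) = 456*(1396/5) = 636576/5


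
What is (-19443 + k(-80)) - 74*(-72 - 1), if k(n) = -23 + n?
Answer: -14144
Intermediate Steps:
(-19443 + k(-80)) - 74*(-72 - 1) = (-19443 + (-23 - 80)) - 74*(-72 - 1) = (-19443 - 103) - 74*(-73) = -19546 + 5402 = -14144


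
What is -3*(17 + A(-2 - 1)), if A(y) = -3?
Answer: -42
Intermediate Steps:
-3*(17 + A(-2 - 1)) = -3*(17 - 3) = -3*14 = -42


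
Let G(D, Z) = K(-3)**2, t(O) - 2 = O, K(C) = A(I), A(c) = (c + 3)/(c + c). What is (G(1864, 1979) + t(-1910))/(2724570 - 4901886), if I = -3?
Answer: 53/60481 ≈ 0.00087631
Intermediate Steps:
A(c) = (3 + c)/(2*c) (A(c) = (3 + c)/((2*c)) = (3 + c)*(1/(2*c)) = (3 + c)/(2*c))
K(C) = 0 (K(C) = (1/2)*(3 - 3)/(-3) = (1/2)*(-1/3)*0 = 0)
t(O) = 2 + O
G(D, Z) = 0 (G(D, Z) = 0**2 = 0)
(G(1864, 1979) + t(-1910))/(2724570 - 4901886) = (0 + (2 - 1910))/(2724570 - 4901886) = (0 - 1908)/(-2177316) = -1908*(-1/2177316) = 53/60481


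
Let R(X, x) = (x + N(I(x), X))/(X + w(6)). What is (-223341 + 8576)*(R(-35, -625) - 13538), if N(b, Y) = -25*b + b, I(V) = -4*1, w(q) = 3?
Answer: 92926023555/32 ≈ 2.9039e+9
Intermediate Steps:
I(V) = -4
N(b, Y) = -24*b
R(X, x) = (96 + x)/(3 + X) (R(X, x) = (x - 24*(-4))/(X + 3) = (x + 96)/(3 + X) = (96 + x)/(3 + X))
(-223341 + 8576)*(R(-35, -625) - 13538) = (-223341 + 8576)*((96 - 625)/(3 - 35) - 13538) = -214765*(-529/(-32) - 13538) = -214765*(-1/32*(-529) - 13538) = -214765*(529/32 - 13538) = -214765*(-432687/32) = 92926023555/32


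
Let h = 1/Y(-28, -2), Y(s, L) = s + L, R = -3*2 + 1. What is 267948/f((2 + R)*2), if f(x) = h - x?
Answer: 8038440/179 ≈ 44908.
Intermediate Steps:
R = -5 (R = -6 + 1 = -5)
Y(s, L) = L + s
h = -1/30 (h = 1/(-2 - 28) = 1/(-30) = -1/30 ≈ -0.033333)
f(x) = -1/30 - x
267948/f((2 + R)*2) = 267948/(-1/30 - (2 - 5)*2) = 267948/(-1/30 - (-3)*2) = 267948/(-1/30 - 1*(-6)) = 267948/(-1/30 + 6) = 267948/(179/30) = 267948*(30/179) = 8038440/179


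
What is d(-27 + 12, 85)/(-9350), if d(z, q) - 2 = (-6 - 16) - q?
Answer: 21/1870 ≈ 0.011230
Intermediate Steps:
d(z, q) = -20 - q (d(z, q) = 2 + ((-6 - 16) - q) = 2 + (-22 - q) = -20 - q)
d(-27 + 12, 85)/(-9350) = (-20 - 1*85)/(-9350) = (-20 - 85)*(-1/9350) = -105*(-1/9350) = 21/1870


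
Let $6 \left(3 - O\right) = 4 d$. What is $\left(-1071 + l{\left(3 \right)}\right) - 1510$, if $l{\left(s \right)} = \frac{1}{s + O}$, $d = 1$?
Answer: $- \frac{41293}{16} \approx -2580.8$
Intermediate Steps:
$O = \frac{7}{3}$ ($O = 3 - \frac{4 \cdot 1}{6} = 3 - \frac{2}{3} = \frac{7}{3} \approx 2.3333$)
$l{\left(s \right)} = \frac{1}{\frac{7}{3} + s}$ ($l{\left(s \right)} = \frac{1}{s + \frac{7}{3}} = \frac{1}{\frac{7}{3} + s}$)
$\left(-1071 + l{\left(3 \right)}\right) - 1510 = \left(-1071 + \frac{3}{7 + 3 \cdot 3}\right) - 1510 = \left(-1071 + \frac{3}{7 + 9}\right) - 1510 = \left(-1071 + \frac{3}{16}\right) - 1510 = - \frac{17133}{16} - 1510 = - \frac{41293}{16}$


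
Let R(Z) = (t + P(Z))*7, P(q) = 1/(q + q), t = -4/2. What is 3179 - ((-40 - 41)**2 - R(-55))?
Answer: -373567/110 ≈ -3396.1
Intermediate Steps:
t = -2 (t = -4*1/2 = -2)
P(q) = 1/(2*q)
R(Z) = -14 + 7/(2*Z) (R(Z) = (-2 + 1/(2*Z))*7 = -14 + 7/(2*Z))
3179 - ((-40 - 41)**2 - R(-55)) = 3179 - ((-40 - 41)**2 - (-14 + (7/2)/(-55))) = 3179 - ((-81)**2 - (-14 + (7/2)*(-1/55))) = 3179 - (6561 - (-14 - 7/110)) = 3179 - (6561 - 1*(-1547/110)) = 3179 - (6561 + 1547/110) = 3179 - 1*723257/110 = 3179 - 723257/110 = -373567/110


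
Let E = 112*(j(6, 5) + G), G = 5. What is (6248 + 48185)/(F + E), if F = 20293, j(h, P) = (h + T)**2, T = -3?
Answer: 54433/21861 ≈ 2.4900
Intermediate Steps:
j(h, P) = (-3 + h)**2 (j(h, P) = (h - 3)**2 = (-3 + h)**2)
E = 1568 (E = 112*((-3 + 6)**2 + 5) = 112*(3**2 + 5) = 112*(9 + 5) = 112*14 = 1568)
(6248 + 48185)/(F + E) = (6248 + 48185)/(20293 + 1568) = 54433/21861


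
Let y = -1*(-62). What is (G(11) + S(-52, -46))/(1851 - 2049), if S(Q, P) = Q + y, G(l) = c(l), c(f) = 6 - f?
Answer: -5/198 ≈ -0.025253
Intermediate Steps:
y = 62
G(l) = 6 - l
S(Q, P) = 62 + Q (S(Q, P) = Q + 62 = 62 + Q)
(G(11) + S(-52, -46))/(1851 - 2049) = ((6 - 1*11) + (62 - 52))/(1851 - 2049) = ((6 - 11) + 10)/(-198) = (-5 + 10)*(-1/198) = 5*(-1/198) = -5/198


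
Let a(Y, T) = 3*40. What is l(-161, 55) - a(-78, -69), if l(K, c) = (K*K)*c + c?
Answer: 1425590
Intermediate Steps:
a(Y, T) = 120
l(K, c) = c + c*K² (l(K, c) = K²*c + c = c*K² + c = c + c*K²)
l(-161, 55) - a(-78, -69) = 55*(1 + (-161)²) - 1*120 = 55*(1 + 25921) - 120 = 55*25922 - 120 = 1425710 - 120 = 1425590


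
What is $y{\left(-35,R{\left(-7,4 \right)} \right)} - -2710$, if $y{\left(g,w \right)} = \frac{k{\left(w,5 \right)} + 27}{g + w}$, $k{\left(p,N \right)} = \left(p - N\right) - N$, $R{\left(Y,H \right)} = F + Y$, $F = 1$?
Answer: $\frac{111099}{41} \approx 2709.7$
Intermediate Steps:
$R{\left(Y,H \right)} = 1 + Y$
$k{\left(p,N \right)} = p - 2 N$
$y{\left(g,w \right)} = \frac{17 + w}{g + w}$ ($y{\left(g,w \right)} = \frac{\left(w - 10\right) + 27}{g + w} = \frac{\left(-10 + w\right) + 27}{g + w} = \frac{17 + w}{g + w}$)
$y{\left(-35,R{\left(-7,4 \right)} \right)} - -2710 = \frac{17 + \left(1 - 7\right)}{-35 + \left(1 - 7\right)} - -2710 = \frac{17 - 6}{-35 - 6} + 2710 = \frac{1}{-41} \cdot 11 + 2710 = \left(- \frac{1}{41}\right) 11 + 2710 = - \frac{11}{41} + 2710 = \frac{111099}{41}$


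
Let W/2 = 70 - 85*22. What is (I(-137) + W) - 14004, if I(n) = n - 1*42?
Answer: -17783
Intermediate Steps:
I(n) = -42 + n (I(n) = n - 42 = -42 + n)
W = -3600 (W = 2*(70 - 85*22) = 2*(70 - 1870) = 2*(-1800) = -3600)
(I(-137) + W) - 14004 = ((-42 - 137) - 3600) - 14004 = (-179 - 3600) - 14004 = -3779 - 14004 = -17783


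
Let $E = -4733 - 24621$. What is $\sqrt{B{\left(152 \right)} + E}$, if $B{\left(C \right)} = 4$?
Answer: $5 i \sqrt{1174} \approx 171.32 i$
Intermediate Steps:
$E = -29354$ ($E = -4733 - 24621 = -29354$)
$\sqrt{B{\left(152 \right)} + E} = \sqrt{4 - 29354} = \sqrt{-29350} = 5 i \sqrt{1174}$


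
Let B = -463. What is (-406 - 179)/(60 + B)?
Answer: 45/31 ≈ 1.4516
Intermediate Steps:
(-406 - 179)/(60 + B) = (-406 - 179)/(60 - 463) = -585/(-403) = -585*(-1/403) = 45/31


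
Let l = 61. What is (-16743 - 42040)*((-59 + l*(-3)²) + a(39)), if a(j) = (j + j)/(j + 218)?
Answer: -7407128264/257 ≈ -2.8822e+7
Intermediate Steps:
a(j) = 2*j/(218 + j) (a(j) = (2*j)/(218 + j) = 2*j/(218 + j))
(-16743 - 42040)*((-59 + l*(-3)²) + a(39)) = (-16743 - 42040)*((-59 + 61*(-3)²) + 2*39/(218 + 39)) = -58783*((-59 + 61*9) + 2*39/257) = -58783*((-59 + 549) + 2*39*(1/257)) = -58783*(490 + 78/257) = -58783*126008/257 = -7407128264/257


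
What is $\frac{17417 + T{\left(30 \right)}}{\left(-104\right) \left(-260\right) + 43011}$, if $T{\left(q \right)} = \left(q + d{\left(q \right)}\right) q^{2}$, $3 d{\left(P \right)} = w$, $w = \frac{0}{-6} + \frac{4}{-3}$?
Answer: $\frac{44017}{70051} \approx 0.62836$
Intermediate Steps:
$w = - \frac{4}{3}$ ($w = 0 \left(- \frac{1}{6}\right) + 4 \left(- \frac{1}{3}\right) = 0 - \frac{4}{3} = - \frac{4}{3} \approx -1.3333$)
$d{\left(P \right)} = - \frac{4}{9}$ ($d{\left(P \right)} = \frac{1}{3} \left(- \frac{4}{3}\right) = - \frac{4}{9}$)
$T{\left(q \right)} = q^{2} \left(- \frac{4}{9} + q\right)$ ($T{\left(q \right)} = \left(q - \frac{4}{9}\right) q^{2} = \left(- \frac{4}{9} + q\right) q^{2} = q^{2} \left(- \frac{4}{9} + q\right)$)
$\frac{17417 + T{\left(30 \right)}}{\left(-104\right) \left(-260\right) + 43011} = \frac{17417 + 30^{2} \left(- \frac{4}{9} + 30\right)}{\left(-104\right) \left(-260\right) + 43011} = \frac{17417 + 900 \cdot \frac{266}{9}}{27040 + 43011} = \frac{17417 + 26600}{70051} = 44017 \cdot \frac{1}{70051} = \frac{44017}{70051}$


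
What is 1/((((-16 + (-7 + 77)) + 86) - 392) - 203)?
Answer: -1/455 ≈ -0.0021978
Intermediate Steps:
1/((((-16 + (-7 + 77)) + 86) - 392) - 203) = 1/((((-16 + 70) + 86) - 392) - 203) = 1/(((54 + 86) - 392) - 203) = 1/((140 - 392) - 203) = 1/(-252 - 203) = 1/(-455) = -1/455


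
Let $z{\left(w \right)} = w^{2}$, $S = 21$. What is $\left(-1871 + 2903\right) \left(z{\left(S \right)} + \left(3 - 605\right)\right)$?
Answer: $-166152$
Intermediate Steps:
$\left(-1871 + 2903\right) \left(z{\left(S \right)} + \left(3 - 605\right)\right) = \left(-1871 + 2903\right) \left(21^{2} + \left(3 - 605\right)\right) = 1032 \left(441 + \left(3 - 605\right)\right) = 1032 \left(441 - 602\right) = 1032 \left(-161\right) = -166152$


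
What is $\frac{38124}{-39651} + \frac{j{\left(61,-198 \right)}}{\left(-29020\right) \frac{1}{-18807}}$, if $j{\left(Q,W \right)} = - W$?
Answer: $\frac{24424246701}{191778670} \approx 127.36$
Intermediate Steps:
$\frac{38124}{-39651} + \frac{j{\left(61,-198 \right)}}{\left(-29020\right) \frac{1}{-18807}} = \frac{38124}{-39651} + \frac{\left(-1\right) \left(-198\right)}{\left(-29020\right) \frac{1}{-18807}} = 38124 \left(- \frac{1}{39651}\right) + \frac{198}{\left(-29020\right) \left(- \frac{1}{18807}\right)} = - \frac{12708}{13217} + \frac{198}{\frac{29020}{18807}} = - \frac{12708}{13217} + 198 \cdot \frac{18807}{29020} = - \frac{12708}{13217} + \frac{1861893}{14510} = \frac{24424246701}{191778670}$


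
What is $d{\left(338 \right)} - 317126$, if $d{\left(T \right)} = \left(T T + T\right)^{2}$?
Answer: $13128717598$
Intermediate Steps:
$d{\left(T \right)} = \left(T + T^{2}\right)^{2}$ ($d{\left(T \right)} = \left(T^{2} + T\right)^{2} = \left(T + T^{2}\right)^{2}$)
$d{\left(338 \right)} - 317126 = 338^{2} \left(1 + 338\right)^{2} - 317126 = 114244 \cdot 339^{2} - 317126 = 114244 \cdot 114921 - 317126 = 13129034724 - 317126 = 13128717598$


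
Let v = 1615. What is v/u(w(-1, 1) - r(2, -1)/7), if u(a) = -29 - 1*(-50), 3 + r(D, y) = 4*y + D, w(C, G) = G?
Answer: 1615/21 ≈ 76.905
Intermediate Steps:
r(D, y) = -3 + D + 4*y (r(D, y) = -3 + (4*y + D) = -3 + (D + 4*y) = -3 + D + 4*y)
u(a) = 21 (u(a) = -29 + 50 = 21)
v/u(w(-1, 1) - r(2, -1)/7) = 1615/21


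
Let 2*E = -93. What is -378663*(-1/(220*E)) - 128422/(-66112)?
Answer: -1976700933/56360480 ≈ -35.072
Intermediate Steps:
E = -93/2 (E = (½)*(-93) = -93/2 ≈ -46.500)
-378663*(-1/(220*E)) - 128422/(-66112) = -378663/((-220*(-93/2))) - 128422/(-66112) = -378663/10230 - 128422*(-1/66112) = -378663*1/10230 + 64211/33056 = -126221/3410 + 64211/33056 = -1976700933/56360480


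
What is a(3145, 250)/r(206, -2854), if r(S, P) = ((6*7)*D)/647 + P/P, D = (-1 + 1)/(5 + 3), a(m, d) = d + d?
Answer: 500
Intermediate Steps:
a(m, d) = 2*d
D = 0 (D = 0/8 = 0*(⅛) = 0)
r(S, P) = 1 (r(S, P) = ((6*7)*0)/647 + P/P = (42*0)*(1/647) + 1 = 0*(1/647) + 1 = 0 + 1 = 1)
a(3145, 250)/r(206, -2854) = (2*250)/1 = 500*1 = 500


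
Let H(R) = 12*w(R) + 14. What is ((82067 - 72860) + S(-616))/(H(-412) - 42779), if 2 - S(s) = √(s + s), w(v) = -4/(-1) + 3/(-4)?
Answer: -9209/42726 + 2*I*√77/21363 ≈ -0.21554 + 0.00082151*I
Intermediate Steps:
w(v) = 13/4 (w(v) = -4*(-1) + 3*(-¼) = 4 - ¾ = 13/4)
S(s) = 2 - √2*√s (S(s) = 2 - √(s + s) = 2 - √(2*s) = 2 - √2*√s)
H(R) = 53 (H(R) = 12*(13/4) + 14 = 39 + 14 = 53)
((82067 - 72860) + S(-616))/(H(-412) - 42779) = ((82067 - 72860) + (2 - √2*√(-616)))/(53 - 42779) = (9207 + (2 - √2*2*I*√154))/(-42726) = (9207 + (2 - 4*I*√77))*(-1/42726) = (9209 - 4*I*√77)*(-1/42726) = -9209/42726 + 2*I*√77/21363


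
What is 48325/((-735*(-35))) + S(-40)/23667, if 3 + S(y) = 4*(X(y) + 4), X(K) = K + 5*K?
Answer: 296/161 ≈ 1.8385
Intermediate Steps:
X(K) = 6*K
S(y) = 13 + 24*y (S(y) = -3 + 4*(6*y + 4) = -3 + 4*(4 + 6*y) = -3 + (16 + 24*y) = 13 + 24*y)
48325/((-735*(-35))) + S(-40)/23667 = 48325/((-735*(-35))) + (13 + 24*(-40))/23667 = 48325/25725 + (13 - 960)*(1/23667) = 48325*(1/25725) - 947*1/23667 = 1933/1029 - 947/23667 = 296/161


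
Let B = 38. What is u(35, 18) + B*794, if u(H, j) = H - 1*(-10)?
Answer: 30217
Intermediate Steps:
u(H, j) = 10 + H (u(H, j) = H + 10 = 10 + H)
u(35, 18) + B*794 = (10 + 35) + 38*794 = 45 + 30172 = 30217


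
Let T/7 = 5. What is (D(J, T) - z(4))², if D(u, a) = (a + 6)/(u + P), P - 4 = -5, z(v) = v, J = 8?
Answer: 169/49 ≈ 3.4490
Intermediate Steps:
T = 35 (T = 7*5 = 35)
P = -1 (P = 4 - 5 = -1)
D(u, a) = (6 + a)/(-1 + u) (D(u, a) = (a + 6)/(u - 1) = (6 + a)/(-1 + u))
(D(J, T) - z(4))² = ((6 + 35)/(-1 + 8) - 1*4)² = (41/7 - 4)² = (13/7)² = 169/49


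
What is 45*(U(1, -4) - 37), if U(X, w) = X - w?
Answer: -1440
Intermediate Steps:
45*(U(1, -4) - 37) = 45*((1 - 1*(-4)) - 37) = 45*((1 + 4) - 37) = 45*(5 - 37) = 45*(-32) = -1440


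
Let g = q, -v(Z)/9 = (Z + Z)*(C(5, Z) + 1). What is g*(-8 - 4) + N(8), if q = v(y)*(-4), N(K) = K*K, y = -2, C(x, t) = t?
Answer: -1664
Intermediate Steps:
v(Z) = -18*Z*(1 + Z) (v(Z) = -9*(Z + Z)*(Z + 1) = -9*2*Z*(1 + Z) = -18*Z*(1 + Z))
N(K) = K²
q = 144 (q = -18*(-2)*(1 - 2)*(-4) = -18*(-2)*(-1)*(-4) = -36*(-4) = 144)
g = 144
g*(-8 - 4) + N(8) = 144*(-8 - 4) + 8² = 144*(-12) + 64 = -1728 + 64 = -1664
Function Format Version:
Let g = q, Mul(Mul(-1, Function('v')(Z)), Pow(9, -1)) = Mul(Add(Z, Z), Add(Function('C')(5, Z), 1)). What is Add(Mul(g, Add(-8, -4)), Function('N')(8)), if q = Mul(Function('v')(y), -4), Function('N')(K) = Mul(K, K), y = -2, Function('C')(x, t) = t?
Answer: -1664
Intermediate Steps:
Function('v')(Z) = Mul(-18, Z, Add(1, Z)) (Function('v')(Z) = Mul(-9, Mul(Add(Z, Z), Add(Z, 1))) = Mul(-9, Mul(Mul(2, Z), Add(1, Z))) = Mul(-9, Mul(2, Z, Add(1, Z))) = Mul(-18, Z, Add(1, Z)))
Function('N')(K) = Pow(K, 2)
q = 144 (q = Mul(Mul(-18, -2, Add(1, -2)), -4) = Mul(Mul(-18, -2, -1), -4) = Mul(-36, -4) = 144)
g = 144
Add(Mul(g, Add(-8, -4)), Function('N')(8)) = Add(Mul(144, Add(-8, -4)), Pow(8, 2)) = Add(Mul(144, -12), 64) = Add(-1728, 64) = -1664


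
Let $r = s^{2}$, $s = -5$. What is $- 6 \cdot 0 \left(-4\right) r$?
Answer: $0$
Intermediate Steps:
$r = 25$ ($r = \left(-5\right)^{2} = 25$)
$- 6 \cdot 0 \left(-4\right) r = - 6 \cdot 0 \left(-4\right) 25 = \left(-6\right) 0 \cdot 25 = 0 \cdot 25 = 0$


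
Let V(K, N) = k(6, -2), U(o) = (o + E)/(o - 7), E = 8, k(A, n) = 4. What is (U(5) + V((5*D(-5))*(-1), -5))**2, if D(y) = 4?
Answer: 25/4 ≈ 6.2500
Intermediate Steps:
U(o) = (8 + o)/(-7 + o) (U(o) = (o + 8)/(o - 7) = (8 + o)/(-7 + o))
V(K, N) = 4
(U(5) + V((5*D(-5))*(-1), -5))**2 = ((8 + 5)/(-7 + 5) + 4)**2 = (13/(-2) + 4)**2 = (-1/2*13 + 4)**2 = (-13/2 + 4)**2 = (-5/2)**2 = 25/4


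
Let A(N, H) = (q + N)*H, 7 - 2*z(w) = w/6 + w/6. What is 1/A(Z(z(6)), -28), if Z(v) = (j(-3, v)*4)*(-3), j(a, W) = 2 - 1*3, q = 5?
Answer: -1/476 ≈ -0.0021008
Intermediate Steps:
j(a, W) = -1 (j(a, W) = 2 - 3 = -1)
z(w) = 7/2 - w/6 (z(w) = 7/2 - (w/6 + w/6)/2 = 7/2 - w/6)
Z(v) = 12 (Z(v) = -1*4*(-3) = -4*(-3) = 12)
A(N, H) = H*(5 + N) (A(N, H) = (5 + N)*H = H*(5 + N))
1/A(Z(z(6)), -28) = 1/(-28*(5 + 12)) = 1/(-28*17) = 1/(-476) = -1/476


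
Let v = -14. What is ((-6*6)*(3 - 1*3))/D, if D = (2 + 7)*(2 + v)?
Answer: 0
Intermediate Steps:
D = -108 (D = (2 + 7)*(2 - 14) = 9*(-12) = -108)
((-6*6)*(3 - 1*3))/D = ((-6*6)*(3 - 1*3))/(-108) = -36*(3 - 3)*(-1/108) = -36*0*(-1/108) = 0*(-1/108) = 0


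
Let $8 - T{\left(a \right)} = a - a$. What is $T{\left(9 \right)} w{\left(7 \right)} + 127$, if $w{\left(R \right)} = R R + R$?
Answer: $575$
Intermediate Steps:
$T{\left(a \right)} = 8$ ($T{\left(a \right)} = 8 - \left(a - a\right) = 8 - 0 = 8 + 0 = 8$)
$w{\left(R \right)} = R + R^{2}$ ($w{\left(R \right)} = R^{2} + R = R + R^{2}$)
$T{\left(9 \right)} w{\left(7 \right)} + 127 = 8 \cdot 7 \left(1 + 7\right) + 127 = 8 \cdot 7 \cdot 8 + 127 = 8 \cdot 56 + 127 = 448 + 127 = 575$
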